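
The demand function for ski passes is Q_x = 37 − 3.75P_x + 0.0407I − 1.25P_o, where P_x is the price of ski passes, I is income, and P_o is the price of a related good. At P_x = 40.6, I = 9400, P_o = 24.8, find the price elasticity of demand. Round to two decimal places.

-0.64

Evaluating quantity at (P_x, I, P_o) gives Q_x = 37 − 3.75(40.6) + 0.0407(9400) − 1.25(24.8) = 37 − 152.25 + 382.58 − 31 = 236.33.
∂Q_x/∂P_x = −3.75, so E_p = (−3.75)·(40.6/236.33) ≈ -0.64.
|E_p| < 1: demand is inelastic.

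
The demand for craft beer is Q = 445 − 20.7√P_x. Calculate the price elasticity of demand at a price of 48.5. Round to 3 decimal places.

At P_x = 48.5, Q = 300.8412.
dQ/dP_x = −20.7/(2√P_x) = −20.7/(2·6.9642).
Point elasticity E = (dQ/dP_x)·(P_x/Q) = -1.4862 × 48.5/300.8412 ≈ -0.240.
|E| < 1, so demand is inelastic at this price.

-0.240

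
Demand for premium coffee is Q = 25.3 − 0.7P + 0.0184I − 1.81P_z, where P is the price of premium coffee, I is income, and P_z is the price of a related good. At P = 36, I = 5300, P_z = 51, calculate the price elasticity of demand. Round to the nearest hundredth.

Q = 25.3 − 0.7(36) + 0.0184(5300) − 1.81(51) = 25.3 − 25.2 + 97.52 − 92.31 = 5.31.
∂Q/∂P = −0.7, so E_p = (−0.7)·(36/5.31) ≈ -4.75.
|E_p| > 1: demand is elastic.

-4.75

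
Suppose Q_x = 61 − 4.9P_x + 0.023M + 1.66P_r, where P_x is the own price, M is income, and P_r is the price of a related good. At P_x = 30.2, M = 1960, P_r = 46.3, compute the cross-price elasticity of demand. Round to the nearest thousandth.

At the given point, Q_x = 61 − 4.9(30.2) + 0.023(1960) + 1.66(46.3) = 61 − 147.98 + 45.08 + 76.858 = 34.958.
∂Q_x/∂P_r = +1.66, so E_xy = 1.66·(46.3/34.958) ≈ 2.199.
E_xy > 0: the goods are substitutes.

2.199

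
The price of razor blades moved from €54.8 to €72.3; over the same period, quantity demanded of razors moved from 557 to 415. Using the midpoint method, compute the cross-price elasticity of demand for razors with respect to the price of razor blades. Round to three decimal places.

%ΔQ_x = (415 − 557)/[(557+415)/2] = -142/486 ≈ -0.2922.
%ΔP_y = (72.3 − 54.8)/[(54.8+72.3)/2] ≈ 0.2754.
E_xy = -0.2922/0.2754 ≈ -1.061.
E_xy < 0, so razors and razor blades are complements.

-1.061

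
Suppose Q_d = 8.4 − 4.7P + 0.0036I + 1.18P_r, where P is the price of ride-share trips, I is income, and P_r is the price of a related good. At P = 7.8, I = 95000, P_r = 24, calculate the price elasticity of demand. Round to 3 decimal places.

Q_d = 8.4 − 4.7(7.8) + 0.0036(95000) + 1.18(24) = 8.4 − 36.66 + 342 + 28.32 = 342.06.
∂Q_d/∂P = −4.7, so E_p = (−4.7)·(7.8/342.06) ≈ -0.107.
|E_p| < 1: demand is inelastic.

-0.107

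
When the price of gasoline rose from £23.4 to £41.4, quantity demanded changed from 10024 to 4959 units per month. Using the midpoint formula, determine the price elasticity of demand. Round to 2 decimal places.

-1.22

%ΔQ = (4959 − 10024)/[(10024 + 4959)/2] = -5065/7491.5 ≈ -0.6761.
%ΔP = (41.4 − 23.4)/[(23.4 + 41.4)/2] = 18/32.4 ≈ 0.5556.
Arc elasticity E = %ΔQ/%ΔP ≈ -0.6761/0.5556 ≈ -1.22.
|E| > 1: demand is elastic over this range.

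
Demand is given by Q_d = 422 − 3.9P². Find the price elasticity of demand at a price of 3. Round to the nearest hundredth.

-0.18

At P = 3, Q_d = 386.9.
dQ_d/dP = −2·3.9·P = −23.4.
Point elasticity E = (dQ_d/dP)·(P/Q_d) = -23.4 × 3/386.9 ≈ -0.18.
|E| < 1, so demand is inelastic at this price.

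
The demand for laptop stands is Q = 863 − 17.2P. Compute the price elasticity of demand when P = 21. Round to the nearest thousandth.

-0.720

At P = 21, Q = 501.8.
dQ/dP = −17.2.
Point elasticity E = (dQ/dP)·(P/Q) = -17.2 × 21/501.8 ≈ -0.720.
|E| < 1, so demand is inelastic at this price.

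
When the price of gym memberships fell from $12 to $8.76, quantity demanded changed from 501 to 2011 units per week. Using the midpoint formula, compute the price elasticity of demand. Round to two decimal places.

%Δq = (2011 − 501)/[(501 + 2011)/2] = 1510/1256 ≈ 1.2022.
%ΔP = (8.76 − 12)/[(12 + 8.76)/2] = -3.24/10.38 ≈ -0.3121.
Arc elasticity E = %Δq/%ΔP ≈ 1.2022/-0.3121 ≈ -3.85.
|E| > 1: demand is elastic over this range.

-3.85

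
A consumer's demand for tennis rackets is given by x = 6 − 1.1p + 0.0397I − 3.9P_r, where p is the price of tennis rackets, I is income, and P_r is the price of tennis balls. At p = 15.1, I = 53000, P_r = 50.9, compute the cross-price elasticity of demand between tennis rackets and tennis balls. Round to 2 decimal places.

x = 6 − 1.1(15.1) + 0.0397(53000) − 3.9(50.9) = 6 − 16.61 + 2104.1 − 198.51 = 1894.98.
∂x/∂P_r = −3.9, so E_xy = -3.9·(50.9/1894.98) ≈ -0.10.
E_xy < 0: the goods are complements.

-0.10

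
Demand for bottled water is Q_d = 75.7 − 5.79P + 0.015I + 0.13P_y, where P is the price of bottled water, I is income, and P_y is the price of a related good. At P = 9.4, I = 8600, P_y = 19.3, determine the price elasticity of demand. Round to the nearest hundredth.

-0.36

Evaluating quantity at (P, I, P_y) gives Q_d = 75.7 − 5.79(9.4) + 0.015(8600) + 0.13(19.3) = 75.7 − 54.426 + 129 + 2.509 = 152.783.
∂Q_d/∂P = −5.79, so E_p = (−5.79)·(9.4/152.783) ≈ -0.36.
|E_p| < 1: demand is inelastic.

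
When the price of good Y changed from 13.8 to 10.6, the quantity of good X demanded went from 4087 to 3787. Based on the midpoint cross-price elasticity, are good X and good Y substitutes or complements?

%ΔQ_x = (3787 − 4087)/[(4087+3787)/2] = -300/3937 ≈ -0.0762.
%ΔP_y = (10.6 − 13.8)/[(13.8+10.6)/2] ≈ -0.2623.
E_xy = -0.0762/-0.2623 ≈ 0.291.
E_xy > 0, so the goods are substitutes.

substitutes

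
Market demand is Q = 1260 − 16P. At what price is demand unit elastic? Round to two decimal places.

39.38

For linear demand Q = a − bP, E = −bP/(a − bP). |E| = 1 ⇒ bP = a − bP ⇒ P = a/(2b).
P = 1260/(2·16) ≈ 39.38.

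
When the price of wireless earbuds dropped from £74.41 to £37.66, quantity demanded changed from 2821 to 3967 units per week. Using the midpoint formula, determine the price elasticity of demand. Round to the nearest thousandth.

-0.515

%ΔQ = (3967 − 2821)/[(2821 + 3967)/2] = 1146/3394 ≈ 0.3377.
%Δp = (37.66 − 74.41)/[(74.41 + 37.66)/2] = -36.75/56.035 ≈ -0.6558.
Arc elasticity E = %ΔQ/%Δp ≈ 0.3377/-0.6558 ≈ -0.515.
|E| < 1: demand is inelastic over this range.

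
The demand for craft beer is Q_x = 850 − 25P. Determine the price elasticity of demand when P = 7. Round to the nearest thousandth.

-0.259

At P = 7, Q_x = 675.
dQ_x/dP = −25.
Point elasticity E = (dQ_x/dP)·(P/Q_x) = -25 × 7/675 ≈ -0.259.
|E| < 1, so demand is inelastic at this price.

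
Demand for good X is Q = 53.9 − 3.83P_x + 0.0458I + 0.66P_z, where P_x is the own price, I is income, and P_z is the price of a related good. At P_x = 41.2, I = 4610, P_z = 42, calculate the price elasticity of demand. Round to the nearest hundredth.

First evaluate Q: 53.9 − 3.83(41.2) + 0.0458(4610) + 0.66(42) = 53.9 − 157.796 + 211.138 + 27.72 = 134.962.
∂Q/∂P_x = −3.83, so E_p = (−3.83)·(41.2/134.962) ≈ -1.17.
|E_p| > 1: demand is elastic.

-1.17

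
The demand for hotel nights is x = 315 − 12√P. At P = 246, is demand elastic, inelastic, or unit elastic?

At P = 246, x = 126.7874.
dx/dP = −12/(2√P) = −12/(2·15.6844).
Point elasticity E = (dx/dP)·(P/x) = -0.3825 × 246/126.7874 ≈ -0.742.
|E| ≈ 0.742 < 1, so demand is inelastic.

inelastic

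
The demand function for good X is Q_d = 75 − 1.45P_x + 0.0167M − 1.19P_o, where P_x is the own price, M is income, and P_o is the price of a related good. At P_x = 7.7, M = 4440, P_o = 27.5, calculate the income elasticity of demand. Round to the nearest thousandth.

Evaluating quantity at (P_x, M, P_o) gives Q_d = 75 − 1.45(7.7) + 0.0167(4440) − 1.19(27.5) = 75 − 11.165 + 74.148 − 32.725 = 105.258.
∂Q_d/∂M = +0.0167, so E_I = 0.0167·(4440/105.258) ≈ 0.704.
E_I ∈ (0,1): normal good (necessity).

0.704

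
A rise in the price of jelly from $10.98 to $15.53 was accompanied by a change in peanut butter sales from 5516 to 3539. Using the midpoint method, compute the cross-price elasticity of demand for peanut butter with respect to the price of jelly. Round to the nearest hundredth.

-1.27

%ΔQ_x = (3539 − 5516)/[(5516+3539)/2] = -1977/4527.5 ≈ -0.4367.
%ΔP_y = (15.53 − 10.98)/[(10.98+15.53)/2] ≈ 0.3433.
E_xy = -0.4367/0.3433 ≈ -1.27.
E_xy < 0, so peanut butter and jelly are complements.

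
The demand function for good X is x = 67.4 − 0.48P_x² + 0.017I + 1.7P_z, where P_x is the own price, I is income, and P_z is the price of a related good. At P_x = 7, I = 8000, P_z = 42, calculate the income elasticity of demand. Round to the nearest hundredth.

0.54

Evaluating quantity at (P_x, I, P_z) gives x = 67.4 − 0.48(7)² + 0.017(8000) + 1.7(42) = 67.4 − 23.52 + 136 + 71.4 = 251.28.
∂x/∂I = +0.017, so E_I = 0.017·(8000/251.28) ≈ 0.54.
E_I ∈ (0,1): normal good (necessity).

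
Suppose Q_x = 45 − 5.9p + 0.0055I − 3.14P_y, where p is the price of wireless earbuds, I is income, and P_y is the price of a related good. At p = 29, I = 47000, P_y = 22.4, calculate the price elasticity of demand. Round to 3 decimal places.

At the given point, Q_x = 45 − 5.9(29) + 0.0055(47000) − 3.14(22.4) = 45 − 171.1 + 258.5 − 70.336 = 62.064.
∂Q_x/∂p = −5.9, so E_p = (−5.9)·(29/62.064) ≈ -2.757.
|E_p| > 1: demand is elastic.

-2.757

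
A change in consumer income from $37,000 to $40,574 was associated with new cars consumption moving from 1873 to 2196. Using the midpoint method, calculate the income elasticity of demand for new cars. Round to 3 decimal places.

%ΔQ = (2196 − 1873)/[(1873+2196)/2] = 323/2034.5 ≈ 0.1588.
%ΔI = (40,574 − 37,000)/[(37,000+40,574)/2] = 3574/38787 ≈ 0.0921.
E_I = %ΔQ/%ΔI ≈ 1.723.
E_I > 1: normal good (luxury).

1.723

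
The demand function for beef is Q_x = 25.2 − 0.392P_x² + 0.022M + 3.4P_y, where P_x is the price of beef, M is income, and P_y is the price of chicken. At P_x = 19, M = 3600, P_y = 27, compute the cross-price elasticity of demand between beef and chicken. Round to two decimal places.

1.68

Q_x = 25.2 − 0.392(19)² + 0.022(3600) + 3.4(27) = 25.2 − 141.512 + 79.2 + 91.8 = 54.688.
∂Q_x/∂P_y = +3.4, so E_xy = 3.4·(27/54.688) ≈ 1.68.
E_xy > 0: the goods are substitutes.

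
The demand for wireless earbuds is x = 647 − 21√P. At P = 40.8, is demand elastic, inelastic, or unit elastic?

inelastic

At P = 40.8, x = 512.8628.
dx/dP = −21/(2√P) = −21/(2·6.3875).
Point elasticity E = (dx/dP)·(P/x) = -1.6438 × 40.8/512.8628 ≈ -0.131.
|E| ≈ 0.131 < 1, so demand is inelastic.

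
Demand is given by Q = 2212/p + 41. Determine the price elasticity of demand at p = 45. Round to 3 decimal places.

-0.545

At p = 45, Q = 90.1556.
dQ/dp = −2212/p² = −1.0923.
Point elasticity E = (dQ/dp)·(p/Q) = -1.0923 × 45/90.1556 ≈ -0.545.
|E| < 1, so demand is inelastic at this price.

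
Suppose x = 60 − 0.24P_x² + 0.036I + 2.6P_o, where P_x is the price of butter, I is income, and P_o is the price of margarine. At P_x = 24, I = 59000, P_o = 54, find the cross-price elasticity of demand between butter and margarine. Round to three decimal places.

At the given point, x = 60 − 0.24(24)² + 0.036(59000) + 2.6(54) = 60 − 138.24 + 2124 + 140.4 = 2186.16.
∂x/∂P_o = +2.6, so E_xy = 2.6·(54/2186.16) ≈ 0.064.
E_xy > 0: the goods are substitutes.

0.064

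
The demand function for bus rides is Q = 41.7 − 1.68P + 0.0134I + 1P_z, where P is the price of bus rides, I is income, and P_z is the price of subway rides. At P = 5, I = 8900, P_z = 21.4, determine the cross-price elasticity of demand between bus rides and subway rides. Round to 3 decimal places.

Evaluating quantity at (P, I, P_z) gives Q = 41.7 − 1.68(5) + 0.0134(8900) + 1(21.4) = 41.7 − 8.4 + 119.26 + 21.4 = 173.96.
∂Q/∂P_z = +1, so E_xy = 1·(21.4/173.96) ≈ 0.123.
E_xy > 0: the goods are substitutes.

0.123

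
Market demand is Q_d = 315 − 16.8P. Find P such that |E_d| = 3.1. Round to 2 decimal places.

Set −bP/(a − bP) = −3.1 ⇒ bP = 3.1(a − bP) ⇒ bP(1+3.1) = 3.1·a.
P = 3.1·315/(16.8·4.1) ≈ 14.18.

14.18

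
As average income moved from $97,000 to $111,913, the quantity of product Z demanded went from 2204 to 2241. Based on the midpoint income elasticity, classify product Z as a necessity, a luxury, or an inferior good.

%ΔQ = (2241 − 2204)/[(2204+2241)/2] = 37/2222.5 ≈ 0.0166.
%ΔM = (111,913 − 97,000)/[(97,000+111,913)/2] = 14913/104456.5 ≈ 0.1428.
E_I = %ΔQ/%ΔM ≈ 0.117.
E_I ∈ (0,1): normal good (necessity).

necessity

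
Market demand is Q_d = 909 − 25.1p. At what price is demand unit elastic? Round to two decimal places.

18.11

For linear demand Q_d = a − bp, E = −bp/(a − bp). |E| = 1 ⇒ bp = a − bp ⇒ p = a/(2b).
p = 909/(2·25.1) ≈ 18.11.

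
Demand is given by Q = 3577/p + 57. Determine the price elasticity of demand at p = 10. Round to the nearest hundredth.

At p = 10, Q = 414.7.
dQ/dp = −3577/p² = −35.77.
Point elasticity E = (dQ/dp)·(p/Q) = -35.77 × 10/414.7 ≈ -0.86.
|E| < 1, so demand is inelastic at this price.

-0.86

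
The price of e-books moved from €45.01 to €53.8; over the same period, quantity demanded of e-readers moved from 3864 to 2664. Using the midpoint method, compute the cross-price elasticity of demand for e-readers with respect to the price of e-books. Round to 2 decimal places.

-2.07

%ΔQ_x = (2664 − 3864)/[(3864+2664)/2] = -1200/3264 ≈ -0.3676.
%ΔP_y = (53.8 − 45.01)/[(45.01+53.8)/2] ≈ 0.1779.
E_xy = -0.3676/0.1779 ≈ -2.07.
E_xy < 0, so e-readers and e-books are complements.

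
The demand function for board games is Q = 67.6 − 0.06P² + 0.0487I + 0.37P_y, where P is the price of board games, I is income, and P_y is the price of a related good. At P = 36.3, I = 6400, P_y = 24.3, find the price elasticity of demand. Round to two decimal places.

-0.51

At the given point, Q = 67.6 − 0.06(36.3)² + 0.0487(6400) + 0.37(24.3) = 67.6 − 79.0614 + 311.68 + 8.991 = 309.2096.
∂Q/∂P = −2·0.06·P = -4.356, so E_p = -4.356·(36.3/309.2096) ≈ -0.51.
|E_p| < 1: demand is inelastic.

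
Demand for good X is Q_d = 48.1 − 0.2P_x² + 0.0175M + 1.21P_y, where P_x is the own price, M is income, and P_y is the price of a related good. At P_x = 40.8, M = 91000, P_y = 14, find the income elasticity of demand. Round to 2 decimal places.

Substituting, Q_d = 48.1 − 0.2(40.8)² + 0.0175(91000) + 1.21(14) = 48.1 − 332.928 + 1592.5 + 16.94 = 1324.612.
∂Q_d/∂M = +0.0175, so E_I = 0.0175·(91000/1324.612) ≈ 1.20.
E_I > 1: normal good (luxury).

1.20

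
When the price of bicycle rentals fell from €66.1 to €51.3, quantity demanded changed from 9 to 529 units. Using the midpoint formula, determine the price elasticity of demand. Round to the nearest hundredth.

%Δq = (529 − 9)/[(9 + 529)/2] = 520/269 ≈ 1.9331.
%ΔP = (51.3 − 66.1)/[(66.1 + 51.3)/2] = -14.8/58.7 ≈ -0.2521.
Arc elasticity E = %Δq/%ΔP ≈ 1.9331/-0.2521 ≈ -7.67.
|E| > 1: demand is elastic over this range.

-7.67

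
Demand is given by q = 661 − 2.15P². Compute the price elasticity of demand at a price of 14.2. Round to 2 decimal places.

-3.81

At P = 14.2, q = 227.474.
dq/dP = −2·2.15·P = −61.06.
Point elasticity E = (dq/dP)·(P/q) = -61.06 × 14.2/227.474 ≈ -3.81.
|E| > 1, so demand is elastic at this price.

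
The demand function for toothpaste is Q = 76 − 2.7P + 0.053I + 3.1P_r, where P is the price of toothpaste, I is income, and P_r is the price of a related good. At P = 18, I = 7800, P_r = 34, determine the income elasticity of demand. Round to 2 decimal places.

First evaluate Q: 76 − 2.7(18) + 0.053(7800) + 3.1(34) = 76 − 48.6 + 413.4 + 105.4 = 546.2.
∂Q/∂I = +0.053, so E_I = 0.053·(7800/546.2) ≈ 0.76.
E_I ∈ (0,1): normal good (necessity).

0.76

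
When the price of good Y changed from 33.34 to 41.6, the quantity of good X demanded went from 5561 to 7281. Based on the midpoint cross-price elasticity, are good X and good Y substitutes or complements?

substitutes

%ΔQ_x = (7281 − 5561)/[(5561+7281)/2] = 1720/6421 ≈ 0.2679.
%ΔP_y = (41.6 − 33.34)/[(33.34+41.6)/2] ≈ 0.2204.
E_xy = 0.2679/0.2204 ≈ 1.215.
E_xy > 0, so the goods are substitutes.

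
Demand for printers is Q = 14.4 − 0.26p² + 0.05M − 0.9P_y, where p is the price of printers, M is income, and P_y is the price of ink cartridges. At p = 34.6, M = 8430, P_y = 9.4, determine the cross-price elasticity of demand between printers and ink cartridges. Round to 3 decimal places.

-0.073

Q = 14.4 − 0.26(34.6)² + 0.05(8430) − 0.9(9.4) = 14.4 − 311.2616 + 421.5 − 8.46 = 116.1784.
∂Q/∂P_y = −0.9, so E_xy = -0.9·(9.4/116.1784) ≈ -0.073.
E_xy < 0: the goods are complements.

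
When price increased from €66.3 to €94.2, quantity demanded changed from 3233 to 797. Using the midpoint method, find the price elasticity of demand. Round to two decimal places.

-3.48

%Δq = (797 − 3233)/[(3233 + 797)/2] = -2436/2015 ≈ -1.2089.
%ΔP = (94.2 − 66.3)/[(66.3 + 94.2)/2] = 27.9/80.25 ≈ 0.3477.
Arc elasticity E = %Δq/%ΔP ≈ -1.2089/0.3477 ≈ -3.48.
|E| > 1: demand is elastic over this range.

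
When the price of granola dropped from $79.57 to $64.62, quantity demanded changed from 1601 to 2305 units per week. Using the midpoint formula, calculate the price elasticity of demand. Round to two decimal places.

%Δq = (2305 − 1601)/[(1601 + 2305)/2] = 704/1953 ≈ 0.3605.
%ΔP = (64.62 − 79.57)/[(79.57 + 64.62)/2] = -14.95/72.095 ≈ -0.2074.
Arc elasticity E = %Δq/%ΔP ≈ 0.3605/-0.2074 ≈ -1.74.
|E| > 1: demand is elastic over this range.

-1.74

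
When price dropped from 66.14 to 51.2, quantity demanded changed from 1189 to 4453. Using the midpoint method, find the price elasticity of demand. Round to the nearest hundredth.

-4.54

%Δq = (4453 − 1189)/[(1189 + 4453)/2] = 3264/2821 ≈ 1.1570.
%ΔP = (51.2 − 66.14)/[(66.14 + 51.2)/2] = -14.94/58.67 ≈ -0.2546.
Arc elasticity E = %Δq/%ΔP ≈ 1.1570/-0.2546 ≈ -4.54.
|E| > 1: demand is elastic over this range.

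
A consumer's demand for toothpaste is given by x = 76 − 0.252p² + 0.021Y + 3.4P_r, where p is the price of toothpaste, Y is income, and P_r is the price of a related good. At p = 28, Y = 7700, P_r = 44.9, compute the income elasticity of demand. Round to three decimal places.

Substituting, x = 76 − 0.252(28)² + 0.021(7700) + 3.4(44.9) = 76 − 197.568 + 161.7 + 152.66 = 192.792.
∂x/∂Y = +0.021, so E_I = 0.021·(7700/192.792) ≈ 0.839.
E_I ∈ (0,1): normal good (necessity).

0.839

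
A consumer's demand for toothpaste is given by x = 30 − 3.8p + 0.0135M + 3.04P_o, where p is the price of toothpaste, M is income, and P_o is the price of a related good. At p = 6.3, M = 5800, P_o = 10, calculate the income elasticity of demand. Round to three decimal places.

Substituting, x = 30 − 3.8(6.3) + 0.0135(5800) + 3.04(10) = 30 − 23.94 + 78.3 + 30.4 = 114.76.
∂x/∂M = +0.0135, so E_I = 0.0135·(5800/114.76) ≈ 0.682.
E_I ∈ (0,1): normal good (necessity).

0.682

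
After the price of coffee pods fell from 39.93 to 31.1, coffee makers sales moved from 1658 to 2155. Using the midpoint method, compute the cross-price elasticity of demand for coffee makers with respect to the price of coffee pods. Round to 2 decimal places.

-1.05

%ΔQ_x = (2155 − 1658)/[(1658+2155)/2] = 497/1906.5 ≈ 0.2607.
%ΔP_y = (31.1 − 39.93)/[(39.93+31.1)/2] ≈ -0.2486.
E_xy = 0.2607/-0.2486 ≈ -1.05.
E_xy < 0, so coffee makers and coffee pods are complements.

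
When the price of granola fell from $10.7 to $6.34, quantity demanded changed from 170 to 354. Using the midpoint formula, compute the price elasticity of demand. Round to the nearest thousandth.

-1.372

%ΔQ = (354 − 170)/[(170 + 354)/2] = 184/262 ≈ 0.7023.
%ΔP = (6.34 − 10.7)/[(10.7 + 6.34)/2] = -4.36/8.52 ≈ -0.5117.
Arc elasticity E = %ΔQ/%ΔP ≈ 0.7023/-0.5117 ≈ -1.372.
|E| > 1: demand is elastic over this range.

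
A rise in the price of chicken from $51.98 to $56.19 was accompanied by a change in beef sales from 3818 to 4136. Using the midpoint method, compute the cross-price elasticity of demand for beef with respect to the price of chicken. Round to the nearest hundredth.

%ΔQ_x = (4136 − 3818)/[(3818+4136)/2] = 318/3977 ≈ 0.0800.
%ΔP_y = (56.19 − 51.98)/[(51.98+56.19)/2] ≈ 0.0778.
E_xy = 0.0800/0.0778 ≈ 1.03.
E_xy > 0, so beef and chicken are substitutes.

1.03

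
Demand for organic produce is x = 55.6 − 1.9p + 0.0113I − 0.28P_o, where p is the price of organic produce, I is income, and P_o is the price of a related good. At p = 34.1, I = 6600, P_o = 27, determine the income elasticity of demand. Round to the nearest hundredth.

Evaluating quantity at (p, I, P_o) gives x = 55.6 − 1.9(34.1) + 0.0113(6600) − 0.28(27) = 55.6 − 64.79 + 74.58 − 7.56 = 57.83.
∂x/∂I = +0.0113, so E_I = 0.0113·(6600/57.83) ≈ 1.29.
E_I > 1: normal good (luxury).

1.29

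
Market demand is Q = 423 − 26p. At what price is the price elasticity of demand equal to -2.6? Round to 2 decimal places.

Set −bp/(a − bp) = −2.6 ⇒ bp = 2.6(a − bp) ⇒ bp(1+2.6) = 2.6·a.
p = 2.6·423/(26·3.6) = 11.75.

11.75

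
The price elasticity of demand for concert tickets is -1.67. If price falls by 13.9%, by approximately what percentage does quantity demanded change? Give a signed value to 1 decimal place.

%ΔQ ≈ E × %ΔP = (-1.67) × (-13.9%) ≈ 23.2%.

23.2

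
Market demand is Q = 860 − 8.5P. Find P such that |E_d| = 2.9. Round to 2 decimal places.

75.23

Set −bP/(a − bP) = −2.9 ⇒ bP = 2.9(a − bP) ⇒ bP(1+2.9) = 2.9·a.
P = 2.9·860/(8.5·3.9) ≈ 75.23.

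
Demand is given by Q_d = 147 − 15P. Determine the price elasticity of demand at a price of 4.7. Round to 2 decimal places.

At P = 4.7, Q_d = 76.5.
dQ_d/dP = −15.
Point elasticity E = (dQ_d/dP)·(P/Q_d) = -15 × 4.7/76.5 ≈ -0.92.
|E| < 1, so demand is inelastic at this price.

-0.92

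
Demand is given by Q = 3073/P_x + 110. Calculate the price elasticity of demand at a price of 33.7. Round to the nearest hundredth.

At P_x = 33.7, Q = 201.1869.
dQ/dP_x = −3073/P_x² = −2.7058.
Point elasticity E = (dQ/dP_x)·(P_x/Q) = -2.7058 × 33.7/201.1869 ≈ -0.45.
|E| < 1, so demand is inelastic at this price.

-0.45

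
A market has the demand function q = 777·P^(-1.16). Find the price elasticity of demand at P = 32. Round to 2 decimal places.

-1.16

For a Cobb–Douglas (constant-elasticity) form q = A·P^α·…, the elasticity with respect to P equals the exponent α at every point.
Here the exponent on P is -1.16, so the price elasticity of demand is -1.16.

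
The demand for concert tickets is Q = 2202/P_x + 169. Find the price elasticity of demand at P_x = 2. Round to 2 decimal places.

At P_x = 2, Q = 1270.
dQ/dP_x = −2202/P_x² = −550.5.
Point elasticity E = (dQ/dP_x)·(P_x/Q) = -550.5 × 2/1270 ≈ -0.87.
|E| < 1, so demand is inelastic at this price.

-0.87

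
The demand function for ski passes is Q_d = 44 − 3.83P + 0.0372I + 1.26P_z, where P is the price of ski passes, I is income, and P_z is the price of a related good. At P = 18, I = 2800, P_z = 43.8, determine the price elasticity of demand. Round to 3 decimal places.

At the given point, Q_d = 44 − 3.83(18) + 0.0372(2800) + 1.26(43.8) = 44 − 68.94 + 104.16 + 55.188 = 134.408.
∂Q_d/∂P = −3.83, so E_p = (−3.83)·(18/134.408) ≈ -0.513.
|E_p| < 1: demand is inelastic.

-0.513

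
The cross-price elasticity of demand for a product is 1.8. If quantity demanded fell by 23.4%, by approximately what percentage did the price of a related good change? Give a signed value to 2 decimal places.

%ΔQ ≈ E × %ΔP_y ⇒ %ΔP_y = %ΔQ / E = (-23.4%)/(1.8) = -13.00%.

-13.00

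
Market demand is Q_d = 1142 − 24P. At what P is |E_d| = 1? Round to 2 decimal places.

23.79

For linear demand Q_d = a − bP, E = −bP/(a − bP). |E| = 1 ⇒ bP = a − bP ⇒ P = a/(2b).
P = 1142/(2·24) ≈ 23.79.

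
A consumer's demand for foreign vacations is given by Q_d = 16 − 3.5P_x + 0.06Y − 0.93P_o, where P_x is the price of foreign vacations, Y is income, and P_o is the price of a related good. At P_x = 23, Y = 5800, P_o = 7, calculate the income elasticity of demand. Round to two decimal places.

First evaluate Q_d: 16 − 3.5(23) + 0.06(5800) − 0.93(7) = 16 − 80.5 + 348 − 6.51 = 276.99.
∂Q_d/∂Y = +0.06, so E_I = 0.06·(5800/276.99) ≈ 1.26.
E_I > 1: normal good (luxury).

1.26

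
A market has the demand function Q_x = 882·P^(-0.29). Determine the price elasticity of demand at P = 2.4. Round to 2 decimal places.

-0.29

For a Cobb–Douglas (constant-elasticity) form Q_x = A·P^α·…, the elasticity with respect to P equals the exponent α at every point.
Here the exponent on P is -0.29, so the price elasticity of demand is -0.29.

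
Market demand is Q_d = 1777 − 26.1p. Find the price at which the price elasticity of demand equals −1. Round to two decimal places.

For linear demand Q_d = a − bp, E = −bp/(a − bp). |E| = 1 ⇒ bp = a − bp ⇒ p = a/(2b).
p = 1777/(2·26.1) ≈ 34.04.

34.04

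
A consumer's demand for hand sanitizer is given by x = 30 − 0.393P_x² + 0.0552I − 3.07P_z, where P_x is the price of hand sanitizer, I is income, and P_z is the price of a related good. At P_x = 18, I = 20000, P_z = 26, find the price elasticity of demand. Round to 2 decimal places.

At the given point, x = 30 − 0.393(18)² + 0.0552(20000) − 3.07(26) = 30 − 127.332 + 1104 − 79.82 = 926.848.
∂x/∂P_x = −2·0.393·P_x = -14.148, so E_p = -14.148·(18/926.848) ≈ -0.27.
|E_p| < 1: demand is inelastic.

-0.27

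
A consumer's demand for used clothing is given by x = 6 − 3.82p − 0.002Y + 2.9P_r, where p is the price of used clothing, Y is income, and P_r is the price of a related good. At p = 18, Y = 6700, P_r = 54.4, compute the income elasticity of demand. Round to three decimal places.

Evaluating quantity at (p, Y, P_r) gives x = 6 − 3.82(18) − 0.002(6700) + 2.9(54.4) = 6 − 68.76 − 13.4 + 157.76 = 81.6.
∂x/∂Y = −0.002, so E_I = -0.002·(6700/81.6) ≈ -0.164.
E_I < 0: inferior good.

-0.164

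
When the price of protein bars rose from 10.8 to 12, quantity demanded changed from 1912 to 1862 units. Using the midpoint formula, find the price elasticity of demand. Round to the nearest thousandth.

%Δq = (1862 − 1912)/[(1912 + 1862)/2] = -50/1887 ≈ -0.0265.
%ΔP = (12 − 10.8)/[(10.8 + 12)/2] = 1.2/11.4 ≈ 0.1053.
Arc elasticity E = %Δq/%ΔP ≈ -0.0265/0.1053 ≈ -0.252.
|E| < 1: demand is inelastic over this range.

-0.252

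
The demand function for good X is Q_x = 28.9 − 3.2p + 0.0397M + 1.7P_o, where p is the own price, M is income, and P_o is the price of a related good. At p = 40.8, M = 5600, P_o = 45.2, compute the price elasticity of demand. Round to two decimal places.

-0.66

Q_x = 28.9 − 3.2(40.8) + 0.0397(5600) + 1.7(45.2) = 28.9 − 130.56 + 222.32 + 76.84 = 197.5.
∂Q_x/∂p = −3.2, so E_p = (−3.2)·(40.8/197.5) ≈ -0.66.
|E_p| < 1: demand is inelastic.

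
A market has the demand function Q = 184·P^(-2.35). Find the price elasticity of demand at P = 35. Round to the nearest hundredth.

-2.35

For a Cobb–Douglas (constant-elasticity) form Q = A·P^α·…, the elasticity with respect to P equals the exponent α at every point.
Here the exponent on P is -2.35, so the price elasticity of demand is -2.35.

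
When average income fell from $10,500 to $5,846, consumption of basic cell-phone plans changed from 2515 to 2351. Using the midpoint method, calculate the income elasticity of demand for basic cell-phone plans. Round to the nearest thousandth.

%ΔQ = (2351 − 2515)/[(2515+2351)/2] = -164/2433 ≈ -0.0674.
%ΔY = (5,846 − 10,500)/[(10,500+5,846)/2] = -4654/8173 ≈ -0.5694.
E_I = %ΔQ/%ΔY ≈ 0.118.
E_I ∈ (0,1): normal good (necessity).

0.118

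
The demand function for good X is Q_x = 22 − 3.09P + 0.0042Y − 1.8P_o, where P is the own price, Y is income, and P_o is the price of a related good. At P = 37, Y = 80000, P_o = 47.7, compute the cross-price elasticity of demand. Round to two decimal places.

-0.54

Substituting, Q_x = 22 − 3.09(37) + 0.0042(80000) − 1.8(47.7) = 22 − 114.33 + 336 − 85.86 = 157.81.
∂Q_x/∂P_o = −1.8, so E_xy = -1.8·(47.7/157.81) ≈ -0.54.
E_xy < 0: the goods are complements.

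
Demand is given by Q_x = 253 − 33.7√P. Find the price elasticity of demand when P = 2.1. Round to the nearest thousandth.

-0.120

At P = 2.1, Q_x = 204.1641.
dQ_x/dP = −33.7/(2√P) = −33.7/(2·1.4491).
Point elasticity E = (dQ_x/dP)·(P/Q_x) = -11.6276 × 2.1/204.1641 ≈ -0.120.
|E| < 1, so demand is inelastic at this price.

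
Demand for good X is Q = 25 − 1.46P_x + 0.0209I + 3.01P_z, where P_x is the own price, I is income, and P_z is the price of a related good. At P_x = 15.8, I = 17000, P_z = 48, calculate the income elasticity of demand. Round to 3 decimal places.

0.708

Q = 25 − 1.46(15.8) + 0.0209(17000) + 3.01(48) = 25 − 23.068 + 355.3 + 144.48 = 501.712.
∂Q/∂I = +0.0209, so E_I = 0.0209·(17000/501.712) ≈ 0.708.
E_I ∈ (0,1): normal good (necessity).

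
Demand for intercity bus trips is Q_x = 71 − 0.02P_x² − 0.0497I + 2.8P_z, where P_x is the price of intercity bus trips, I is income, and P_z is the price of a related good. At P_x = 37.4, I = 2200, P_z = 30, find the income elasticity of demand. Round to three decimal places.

-6.183

First evaluate Q_x: 71 − 0.02(37.4)² − 0.0497(2200) + 2.8(30) = 71 − 27.9752 − 109.34 + 84 = 17.6848.
∂Q_x/∂I = −0.0497, so E_I = -0.0497·(2200/17.6848) ≈ -6.183.
E_I < 0: inferior good.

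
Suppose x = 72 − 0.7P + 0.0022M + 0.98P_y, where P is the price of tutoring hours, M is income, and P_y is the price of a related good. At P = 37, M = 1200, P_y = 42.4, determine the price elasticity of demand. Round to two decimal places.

Substituting, x = 72 − 0.7(37) + 0.0022(1200) + 0.98(42.4) = 72 − 25.9 + 2.64 + 41.552 = 90.292.
∂x/∂P = −0.7, so E_p = (−0.7)·(37/90.292) ≈ -0.29.
|E_p| < 1: demand is inelastic.

-0.29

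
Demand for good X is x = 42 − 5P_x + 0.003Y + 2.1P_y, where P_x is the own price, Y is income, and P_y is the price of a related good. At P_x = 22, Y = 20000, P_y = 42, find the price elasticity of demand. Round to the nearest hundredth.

At the given point, x = 42 − 5(22) + 0.003(20000) + 2.1(42) = 42 − 110 + 60 + 88.2 = 80.2.
∂x/∂P_x = −5, so E_p = (−5)·(22/80.2) ≈ -1.37.
|E_p| > 1: demand is elastic.

-1.37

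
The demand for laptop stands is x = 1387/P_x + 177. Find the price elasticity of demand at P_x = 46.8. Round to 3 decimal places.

At P_x = 46.8, x = 206.6368.
dx/dP_x = −1387/P_x² = −0.6333.
Point elasticity E = (dx/dP_x)·(P_x/x) = -0.6333 × 46.8/206.6368 ≈ -0.143.
|E| < 1, so demand is inelastic at this price.

-0.143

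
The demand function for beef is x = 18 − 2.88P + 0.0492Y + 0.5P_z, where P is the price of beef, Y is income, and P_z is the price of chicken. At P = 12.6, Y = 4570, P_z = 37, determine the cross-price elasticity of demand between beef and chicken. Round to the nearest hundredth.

0.08

Evaluating quantity at (P, Y, P_z) gives x = 18 − 2.88(12.6) + 0.0492(4570) + 0.5(37) = 18 − 36.288 + 224.844 + 18.5 = 225.056.
∂x/∂P_z = +0.5, so E_xy = 0.5·(37/225.056) ≈ 0.08.
E_xy > 0: the goods are substitutes.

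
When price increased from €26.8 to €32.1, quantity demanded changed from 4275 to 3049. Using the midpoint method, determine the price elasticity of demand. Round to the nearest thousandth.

-1.860

%Δq = (3049 − 4275)/[(4275 + 3049)/2] = -1226/3662 ≈ -0.3348.
%Δp = (32.1 − 26.8)/[(26.8 + 32.1)/2] = 5.3/29.45 ≈ 0.1800.
Arc elasticity E = %Δq/%Δp ≈ -0.3348/0.1800 ≈ -1.860.
|E| > 1: demand is elastic over this range.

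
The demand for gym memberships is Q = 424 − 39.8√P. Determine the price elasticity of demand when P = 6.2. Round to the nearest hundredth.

-0.15

At P = 6.2, Q = 324.8988.
dQ/dP = −39.8/(2√P) = −39.8/(2·2.49).
Point elasticity E = (dQ/dP)·(P/Q) = -7.992 × 6.2/324.8988 ≈ -0.15.
|E| < 1, so demand is inelastic at this price.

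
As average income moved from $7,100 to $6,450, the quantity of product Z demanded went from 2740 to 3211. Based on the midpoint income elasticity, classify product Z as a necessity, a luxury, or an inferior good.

%ΔQ = (3211 − 2740)/[(2740+3211)/2] = 471/2975.5 ≈ 0.1583.
%ΔY = (6,450 − 7,100)/[(7,100+6,450)/2] = -650/6775 ≈ -0.0959.
E_I = %ΔQ/%ΔY ≈ -1.650.
E_I < 0: inferior good.

inferior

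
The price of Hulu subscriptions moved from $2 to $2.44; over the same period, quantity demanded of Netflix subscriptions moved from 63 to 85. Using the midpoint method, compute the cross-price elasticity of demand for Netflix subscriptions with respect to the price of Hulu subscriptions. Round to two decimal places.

%ΔQ_x = (85 − 63)/[(63+85)/2] = 22/74 ≈ 0.2973.
%ΔP_y = (2.44 − 2)/[(2+2.44)/2] ≈ 0.1982.
E_xy = 0.2973/0.1982 ≈ 1.50.
E_xy > 0, so Netflix subscriptions and Hulu subscriptions are substitutes.

1.50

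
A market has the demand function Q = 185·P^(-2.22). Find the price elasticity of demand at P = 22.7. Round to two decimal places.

-2.22

For a Cobb–Douglas (constant-elasticity) form Q = A·P^α·…, the elasticity with respect to P equals the exponent α at every point.
Here the exponent on P is -2.22, so the price elasticity of demand is -2.22.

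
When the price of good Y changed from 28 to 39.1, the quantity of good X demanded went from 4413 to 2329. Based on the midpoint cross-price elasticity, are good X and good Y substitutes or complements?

%ΔQ_x = (2329 − 4413)/[(4413+2329)/2] = -2084/3371 ≈ -0.6182.
%ΔP_y = (39.1 − 28)/[(28+39.1)/2] ≈ 0.3308.
E_xy = -0.6182/0.3308 ≈ -1.869.
E_xy < 0, so the goods are complements.

complements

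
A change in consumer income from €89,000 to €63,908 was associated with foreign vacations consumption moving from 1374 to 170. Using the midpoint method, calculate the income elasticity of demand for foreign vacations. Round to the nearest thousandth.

%ΔQ = (170 − 1374)/[(1374+170)/2] = -1204/772 ≈ -1.5596.
%ΔI = (63,908 − 89,000)/[(89,000+63,908)/2] = -25092/76454 ≈ -0.3282.
E_I = %ΔQ/%ΔI ≈ 4.752.
E_I > 1: normal good (luxury).

4.752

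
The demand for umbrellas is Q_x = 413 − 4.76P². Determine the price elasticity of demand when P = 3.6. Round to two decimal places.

-0.35

At P = 3.6, Q_x = 351.3104.
dQ_x/dP = −2·4.76·P = −34.272.
Point elasticity E = (dQ_x/dP)·(P/Q_x) = -34.272 × 3.6/351.3104 ≈ -0.35.
|E| < 1, so demand is inelastic at this price.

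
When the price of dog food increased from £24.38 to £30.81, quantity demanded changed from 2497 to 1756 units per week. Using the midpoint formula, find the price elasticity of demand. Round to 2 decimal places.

-1.50

%Δq = (1756 − 2497)/[(2497 + 1756)/2] = -741/2126.5 ≈ -0.3485.
%ΔP = (30.81 − 24.38)/[(24.38 + 30.81)/2] = 6.43/27.595 ≈ 0.2330.
Arc elasticity E = %Δq/%ΔP ≈ -0.3485/0.2330 ≈ -1.50.
|E| > 1: demand is elastic over this range.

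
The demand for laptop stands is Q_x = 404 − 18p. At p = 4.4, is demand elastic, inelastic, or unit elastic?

inelastic

At p = 4.4, Q_x = 324.8.
dQ_x/dp = −18.
Point elasticity E = (dQ_x/dp)·(p/Q_x) = -18 × 4.4/324.8 ≈ -0.244.
|E| ≈ 0.244 < 1, so demand is inelastic.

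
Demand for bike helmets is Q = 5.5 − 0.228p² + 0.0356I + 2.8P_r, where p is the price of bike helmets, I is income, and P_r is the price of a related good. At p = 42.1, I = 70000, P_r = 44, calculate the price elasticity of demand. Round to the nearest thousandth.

Q = 5.5 − 0.228(42.1)² + 0.0356(70000) + 2.8(44) = 5.5 − 404.1095 + 2492 + 123.2 = 2216.5905.
∂Q/∂p = −2·0.228·p = -19.1976, so E_p = -19.1976·(42.1/2216.5905) ≈ -0.365.
|E_p| < 1: demand is inelastic.

-0.365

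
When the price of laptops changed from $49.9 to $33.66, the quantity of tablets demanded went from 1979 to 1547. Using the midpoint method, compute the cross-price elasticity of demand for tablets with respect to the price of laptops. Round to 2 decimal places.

%ΔQ_x = (1547 − 1979)/[(1979+1547)/2] = -432/1763 ≈ -0.2450.
%ΔP_y = (33.66 − 49.9)/[(49.9+33.66)/2] ≈ -0.3887.
E_xy = -0.2450/-0.3887 ≈ 0.63.
E_xy > 0, so tablets and laptops are substitutes.

0.63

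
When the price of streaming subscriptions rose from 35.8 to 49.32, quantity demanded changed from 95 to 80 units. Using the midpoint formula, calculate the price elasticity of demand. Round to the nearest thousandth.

%ΔQ = (80 − 95)/[(95 + 80)/2] = -15/87.5 ≈ -0.1714.
%Δp = (49.32 − 35.8)/[(35.8 + 49.32)/2] = 13.52/42.56 ≈ 0.3177.
Arc elasticity E = %ΔQ/%Δp ≈ -0.1714/0.3177 ≈ -0.540.
|E| < 1: demand is inelastic over this range.

-0.540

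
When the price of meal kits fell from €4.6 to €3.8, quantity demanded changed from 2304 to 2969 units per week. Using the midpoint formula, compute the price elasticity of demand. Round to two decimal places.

%Δq = (2969 − 2304)/[(2304 + 2969)/2] = 665/2636.5 ≈ 0.2522.
%Δp = (3.8 − 4.6)/[(4.6 + 3.8)/2] = -0.8/4.2 ≈ -0.1905.
Arc elasticity E = %Δq/%Δp ≈ 0.2522/-0.1905 ≈ -1.32.
|E| > 1: demand is elastic over this range.

-1.32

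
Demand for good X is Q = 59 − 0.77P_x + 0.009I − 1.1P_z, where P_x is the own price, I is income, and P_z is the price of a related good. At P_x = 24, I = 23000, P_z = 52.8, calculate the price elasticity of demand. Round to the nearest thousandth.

Q = 59 − 0.77(24) + 0.009(23000) − 1.1(52.8) = 59 − 18.48 + 207 − 58.08 = 189.44.
∂Q/∂P_x = −0.77, so E_p = (−0.77)·(24/189.44) ≈ -0.098.
|E_p| < 1: demand is inelastic.

-0.098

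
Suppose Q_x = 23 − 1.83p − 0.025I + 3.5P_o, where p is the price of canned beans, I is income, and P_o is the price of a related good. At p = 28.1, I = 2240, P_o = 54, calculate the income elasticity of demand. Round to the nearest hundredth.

-0.54

At the given point, Q_x = 23 − 1.83(28.1) − 0.025(2240) + 3.5(54) = 23 − 51.423 − 56 + 189 = 104.577.
∂Q_x/∂I = −0.025, so E_I = -0.025·(2240/104.577) ≈ -0.54.
E_I < 0: inferior good.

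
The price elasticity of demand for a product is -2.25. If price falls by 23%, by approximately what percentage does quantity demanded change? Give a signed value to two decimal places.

%ΔQ ≈ E × %ΔP = (-2.25) × (-23%) = 51.75%.

51.75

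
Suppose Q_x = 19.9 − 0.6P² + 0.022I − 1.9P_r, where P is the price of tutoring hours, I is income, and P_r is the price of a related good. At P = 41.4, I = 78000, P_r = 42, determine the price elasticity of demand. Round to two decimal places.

First evaluate Q_x: 19.9 − 0.6(41.4)² + 0.022(78000) − 1.9(42) = 19.9 − 1028.376 + 1716 − 79.8 = 627.724.
∂Q_x/∂P = −2·0.6·P = -49.68, so E_p = -49.68·(41.4/627.724) ≈ -3.28.
|E_p| > 1: demand is elastic.

-3.28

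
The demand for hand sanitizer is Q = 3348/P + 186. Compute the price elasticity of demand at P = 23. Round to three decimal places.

-0.439

At P = 23, Q = 331.5652.
dQ/dP = −3348/P² = −6.3289.
Point elasticity E = (dQ/dP)·(P/Q) = -6.3289 × 23/331.5652 ≈ -0.439.
|E| < 1, so demand is inelastic at this price.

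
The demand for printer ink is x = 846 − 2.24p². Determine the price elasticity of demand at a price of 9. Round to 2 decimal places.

-0.55

At p = 9, x = 664.56.
dx/dp = −2·2.24·p = −40.32.
Point elasticity E = (dx/dp)·(p/x) = -40.32 × 9/664.56 ≈ -0.55.
|E| < 1, so demand is inelastic at this price.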